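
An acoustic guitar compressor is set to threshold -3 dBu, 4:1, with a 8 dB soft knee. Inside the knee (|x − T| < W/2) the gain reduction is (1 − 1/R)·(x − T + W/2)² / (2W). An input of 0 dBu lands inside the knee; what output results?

x − T + W/2 = 0 − (-3) + 4 = 7.
GR = (1 − 1/4) × 7² / 16 = 0.75 × 49 / 16 = 2.296875 dB.
Output = 0 − 2.296875 = -2.296875 dBu.

-2.296875 dBu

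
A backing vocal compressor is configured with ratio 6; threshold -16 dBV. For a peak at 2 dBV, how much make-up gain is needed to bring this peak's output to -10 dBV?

3 dB

Overshoot 18 dB → 18/6 = 3 dB after compression, so the compressed level is -16 + 3 = -13 dBV.
Make-up = target − compressed = -10 − (-13) = 3 dB.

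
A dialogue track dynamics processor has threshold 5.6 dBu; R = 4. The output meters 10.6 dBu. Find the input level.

25.6 dBu

That's 5 dB above the 5.6 dBu threshold.
Undo the ratio: input overshoot = 5 × 4 = 20 dB, giving input = 25.6 dBu.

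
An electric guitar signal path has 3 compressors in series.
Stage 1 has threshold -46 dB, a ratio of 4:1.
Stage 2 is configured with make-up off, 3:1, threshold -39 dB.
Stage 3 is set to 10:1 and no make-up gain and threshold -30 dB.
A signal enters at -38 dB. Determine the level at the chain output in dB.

Stage 1: overshoot 8 dB → 8/4 = 2 dB → -44 dB.
Stage 2: -44 dB ≤ -39 dB, so stage 2 doesn't engage; output -44 dB.
Stage 3: below threshold (-44 ≤ -30); passes unchanged; output -44 dB.

-44 dB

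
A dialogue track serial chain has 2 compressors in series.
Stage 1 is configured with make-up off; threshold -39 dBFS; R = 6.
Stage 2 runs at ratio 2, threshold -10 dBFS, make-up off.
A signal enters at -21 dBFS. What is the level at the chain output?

-36 dBFS

Stage 1: overshoot 18 dB → 18/6 = 3 dB → -36 dBFS.
Stage 2: below threshold (-36 ≤ -10); passes unchanged; output -36 dBFS.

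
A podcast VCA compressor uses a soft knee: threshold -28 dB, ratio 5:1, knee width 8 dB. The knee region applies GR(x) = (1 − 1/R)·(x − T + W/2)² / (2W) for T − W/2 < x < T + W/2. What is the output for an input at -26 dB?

-27.8 dB

x − T + W/2 = -26 − (-28) + 4 = 6.
GR = (1 − 1/5) × 6² / 16 = 0.8 × 36 / 16 = 1.8 dB.
Output = -26 − 1.8 = -27.8 dB.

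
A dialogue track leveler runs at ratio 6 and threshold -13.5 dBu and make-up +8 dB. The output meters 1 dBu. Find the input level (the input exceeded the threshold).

Stripping the +8 dB make-up gives -7 dBu at the gain stage.
The compressed level sits -7 − (-13.5) = 6.5 dB over threshold.
Input overshoot = R × output overshoot = 39 dB → input = -13.5 + 39 = 25.5 dBu.

25.5 dBu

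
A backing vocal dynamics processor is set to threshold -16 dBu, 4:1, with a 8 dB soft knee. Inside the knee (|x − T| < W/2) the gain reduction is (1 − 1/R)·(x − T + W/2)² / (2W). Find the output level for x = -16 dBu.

-16.75 dBu

x − T + W/2 = -16 − (-16) + 4 = 4.
GR = (1 − 1/4) × 4² / 16 = 0.75 × 16 / 16 = 0.75 dB.
Output = -16 − 0.75 = -16.75 dBu.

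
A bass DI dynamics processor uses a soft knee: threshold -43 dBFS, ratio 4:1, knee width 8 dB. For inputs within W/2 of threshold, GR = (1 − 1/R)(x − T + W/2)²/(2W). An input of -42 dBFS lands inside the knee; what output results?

-43.171875 dBFS

x − T + W/2 = -42 − (-43) + 4 = 5.
GR = (1 − 1/4) × 5² / 16 = 0.75 × 25 / 16 = 1.171875 dB.
Output = -42 − 1.171875 = -43.171875 dBFS.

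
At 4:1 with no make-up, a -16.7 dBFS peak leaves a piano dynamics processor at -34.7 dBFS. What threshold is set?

Input is 24 dB above T (since output overshoot × R = input overshoot: (-34.7 − T)·4 = -16.7 − T gives T = -40.7 dBFS).
Check: -40.7 + (-16.7 − (-40.7))/4 = -40.7 + 6 = -34.7 dBFS. ✓

-40.7 dBFS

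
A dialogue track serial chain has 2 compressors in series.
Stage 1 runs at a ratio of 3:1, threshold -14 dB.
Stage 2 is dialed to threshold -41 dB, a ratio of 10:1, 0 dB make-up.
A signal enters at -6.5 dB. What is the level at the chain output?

Stage 1: overshoot 7.5 dB → 7.5/3 = 2.5 dB → -11.5 dB.
Stage 2: 29.5 dB above -41 dB, reduced 10:1 to 2.95 dB above → -38.05 dB.

-38.05 dB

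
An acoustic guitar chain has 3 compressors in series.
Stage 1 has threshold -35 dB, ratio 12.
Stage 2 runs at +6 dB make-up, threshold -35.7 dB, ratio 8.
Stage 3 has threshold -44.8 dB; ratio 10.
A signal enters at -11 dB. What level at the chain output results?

Stage 1: -11 dB is 24 dB over -35 dB; at 12:1 that becomes 2 dB over, giving -33 dB.
Stage 2: 2.7 dB above -35.7 dB, reduced 8:1 to 0.3375 dB above → -35.3625 dB; +6 dB make-up → -29.3625 dB.
Stage 3: -29.3625 dB is 15.4375 dB over -44.8 dB; at 10:1 that becomes 1.54375 dB over, giving -43.25625 dB.

-43.25625 dB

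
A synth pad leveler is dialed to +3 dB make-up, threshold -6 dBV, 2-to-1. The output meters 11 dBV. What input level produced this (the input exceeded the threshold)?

Before make-up, the level was 11 − 3 = 8 dBV.
Post-compression overshoot = 8 − (-6) = 14 dB.
Input overshoot = R × output overshoot = 28 dB → input = -6 + 28 = 22 dBV.

22 dBV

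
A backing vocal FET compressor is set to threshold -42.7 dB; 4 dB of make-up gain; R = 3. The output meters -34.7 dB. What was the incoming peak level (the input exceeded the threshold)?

-30.7 dB

Stripping the +4 dB make-up gives -38.7 dB at the gain stage.
Post-compression overshoot = -38.7 − (-42.7) = 4 dB.
Undo the ratio: input overshoot = 4 × 3 = 12 dB, giving input = -30.7 dB.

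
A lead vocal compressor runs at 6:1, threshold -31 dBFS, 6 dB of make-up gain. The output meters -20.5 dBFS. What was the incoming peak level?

-4 dBFS

Stripping the +6 dB make-up gives -26.5 dBFS at the gain stage.
That's 4.5 dB above the -31 dBFS threshold.
Input overshoot = R × output overshoot = 27 dB → input = -31 + 27 = -4 dBFS.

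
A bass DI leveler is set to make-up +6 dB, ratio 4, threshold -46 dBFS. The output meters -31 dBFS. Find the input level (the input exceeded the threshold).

-10 dBFS

Before make-up, the level was -31 − 6 = -37 dBFS.
Post-compression overshoot = -37 − (-46) = 9 dB.
Input overshoot = R × output overshoot = 36 dB → input = -46 + 36 = -10 dBFS.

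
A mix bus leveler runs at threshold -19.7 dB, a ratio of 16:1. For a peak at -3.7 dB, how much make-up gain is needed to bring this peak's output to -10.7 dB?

8 dB

Overshoot 16 dB → 16/16 = 1 dB after compression, so the compressed level is -19.7 + 1 = -18.7 dB.
Make-up = target − compressed = -10.7 − (-18.7) = 8 dB.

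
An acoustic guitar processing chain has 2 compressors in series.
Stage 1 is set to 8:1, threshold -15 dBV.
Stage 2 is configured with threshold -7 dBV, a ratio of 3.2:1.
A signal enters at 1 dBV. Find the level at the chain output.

Stage 1: 1 dBV is 16 dB over -15 dBV; at 8:1 that becomes 2 dB over, giving -13 dBV.
Stage 2: -13 dBV is at or below the -7 dBV threshold — no compression; output -13 dBV.

-13 dBV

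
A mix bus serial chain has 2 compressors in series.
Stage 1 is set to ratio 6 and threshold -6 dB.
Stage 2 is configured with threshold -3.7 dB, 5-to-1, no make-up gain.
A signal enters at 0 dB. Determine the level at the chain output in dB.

Stage 1: 0 dB is 6 dB over -6 dB; at 6:1 that becomes 1 dB over, giving -5 dB.
Stage 2: below threshold (-5 ≤ -3.7); passes unchanged; output -5 dB.

-5 dB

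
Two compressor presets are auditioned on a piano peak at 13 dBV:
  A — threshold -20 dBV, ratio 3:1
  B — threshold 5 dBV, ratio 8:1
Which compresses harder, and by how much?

A: overshoot 33 dB → output overshoot 11 dB → GR 22 dB.
B: overshoot 8 dB → output overshoot 1 dB → GR 7 dB.
A applies 15 dB more gain reduction.

A, by 15 dB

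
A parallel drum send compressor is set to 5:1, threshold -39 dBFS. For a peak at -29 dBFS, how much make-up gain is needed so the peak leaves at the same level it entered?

The peak compresses to -39 + 10/5 = -37 dBFS.
To reach -29 dBFS requires -29 − (-37) = 8 dB of make-up.

8 dB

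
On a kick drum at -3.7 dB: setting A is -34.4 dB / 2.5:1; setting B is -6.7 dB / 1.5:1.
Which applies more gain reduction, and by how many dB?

A, by 17.42 dB

A: overshoot 30.7 dB → output overshoot 12.28 dB → GR 18.42 dB.
B: overshoot 3 dB → output overshoot 2 dB → GR 1 dB.
A reduces 17.42 dB more.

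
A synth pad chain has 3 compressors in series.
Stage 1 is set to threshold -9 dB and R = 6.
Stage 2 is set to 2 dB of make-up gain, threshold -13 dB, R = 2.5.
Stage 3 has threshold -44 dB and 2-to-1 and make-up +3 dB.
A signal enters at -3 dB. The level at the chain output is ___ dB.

Stage 1: -3 dB is 6 dB over -9 dB; at 6:1 that becomes 1 dB over, giving -8 dB.
Stage 2: -8 dB is 5 dB over -13 dB; at 2.5:1 that becomes 2 dB over, giving -11 dB; +2 dB make-up → -9 dB.
Stage 3: 35 dB above -44 dB, reduced 2:1 to 17.5 dB above → -26.5 dB; +3 dB make-up → -23.5 dB.

-23.5 dB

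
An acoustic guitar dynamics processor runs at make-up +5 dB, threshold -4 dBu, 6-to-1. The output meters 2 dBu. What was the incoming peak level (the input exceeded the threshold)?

2 dBu

Stripping the +5 dB make-up gives -3 dBu at the gain stage.
That's 1 dB above the -4 dBu threshold.
Undo the ratio: input overshoot = 1 × 6 = 6 dB, giving input = 2 dBu.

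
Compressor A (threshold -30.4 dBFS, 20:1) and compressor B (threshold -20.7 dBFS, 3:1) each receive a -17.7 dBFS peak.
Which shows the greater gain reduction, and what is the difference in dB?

A: GR = 12.7 − 12.7/20 = 12.065 dB.
B: GR = 3 − 3/3 = 2 dB.
Difference: 10.065 dB in favour of A.

A, by 10.065 dB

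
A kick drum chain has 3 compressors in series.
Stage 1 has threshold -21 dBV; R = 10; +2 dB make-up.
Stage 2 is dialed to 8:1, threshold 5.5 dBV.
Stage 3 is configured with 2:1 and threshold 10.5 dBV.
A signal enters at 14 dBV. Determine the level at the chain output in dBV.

Stage 1: 14 dBV is 35 dB over -21 dBV; at 10:1 that becomes 3.5 dB over, giving -17.5 dBV; +2 dB make-up → -15.5 dBV.
Stage 2: -15.5 dBV ≤ 5.5 dBV, so stage 2 doesn't engage; output -15.5 dBV.
Stage 3: -15.5 dBV is at or below the 10.5 dBV threshold — no compression; output -15.5 dBV.

-15.5 dBV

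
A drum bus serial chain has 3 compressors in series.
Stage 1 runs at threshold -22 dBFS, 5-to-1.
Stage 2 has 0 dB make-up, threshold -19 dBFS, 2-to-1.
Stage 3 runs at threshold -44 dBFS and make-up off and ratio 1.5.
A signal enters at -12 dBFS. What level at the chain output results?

Stage 1: 10 dB above -22 dBFS, reduced 5:1 to 2 dB above → -20 dBFS.
Stage 2: -20 dBFS is at or below the -19 dBFS threshold — no compression; output -20 dBFS.
Stage 3: 24 dB above -44 dBFS, reduced 1.5:1 to 16 dB above → -28 dBFS.

-28 dBFS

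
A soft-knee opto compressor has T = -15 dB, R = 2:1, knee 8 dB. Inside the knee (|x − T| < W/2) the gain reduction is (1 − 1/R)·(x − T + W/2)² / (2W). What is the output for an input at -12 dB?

x − T + W/2 = -12 − (-15) + 4 = 7.
GR = (1 − 1/2) × 7² / 16 = 0.5 × 49 / 16 = 1.53125 dB.
Output = -12 − 1.53125 = -13.53125 dB.

-13.53125 dB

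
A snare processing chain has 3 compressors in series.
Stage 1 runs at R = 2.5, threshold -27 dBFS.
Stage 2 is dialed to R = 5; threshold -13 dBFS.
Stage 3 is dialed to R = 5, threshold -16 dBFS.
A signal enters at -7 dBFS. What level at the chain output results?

-19 dBFS

Stage 1: -7 dBFS is 20 dB over -27 dBFS; at 2.5:1 that becomes 8 dB over, giving -19 dBFS.
Stage 2: -19 dBFS ≤ -13 dBFS, so stage 2 doesn't engage; output -19 dBFS.
Stage 3: -19 dBFS ≤ -16 dBFS, so stage 3 doesn't engage; output -19 dBFS.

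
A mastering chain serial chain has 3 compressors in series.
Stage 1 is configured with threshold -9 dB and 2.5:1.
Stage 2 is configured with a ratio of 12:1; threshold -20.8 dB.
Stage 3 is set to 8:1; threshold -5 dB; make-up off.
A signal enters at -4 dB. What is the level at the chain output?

-19.65 dB

Stage 1: overshoot 5 dB → 5/2.5 = 2 dB → -7 dB.
Stage 2: -7 dB is 13.8 dB over -20.8 dB; at 12:1 that becomes 1.15 dB over, giving -19.65 dB.
Stage 3: -19.65 dB is at or below the -5 dB threshold — no compression; output -19.65 dB.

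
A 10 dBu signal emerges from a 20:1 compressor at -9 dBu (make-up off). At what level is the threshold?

Gain reduction = 10 − (-9) = 19 dB; output overshoot = GR / (R − 1) = 19 / 19 = 1 dB.
Threshold = output − output overshoot = -9 − 1 = -10 dBu.

-10 dBu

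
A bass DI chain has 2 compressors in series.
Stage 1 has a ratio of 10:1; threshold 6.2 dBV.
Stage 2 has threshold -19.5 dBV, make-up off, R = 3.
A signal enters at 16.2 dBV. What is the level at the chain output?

Stage 1: 10 dB above 6.2 dBV, reduced 10:1 to 1 dB above → 7.2 dBV.
Stage 2: 26.7 dB above -19.5 dBV, reduced 3:1 to 8.9 dB above → -10.6 dBV.

-10.6 dBV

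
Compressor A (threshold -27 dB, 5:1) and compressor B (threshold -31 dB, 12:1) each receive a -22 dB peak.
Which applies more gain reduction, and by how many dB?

A: overshoot 5 dB → output overshoot 1 dB → GR 4 dB.
B: overshoot 9 dB → output overshoot 0.75 dB → GR 8.25 dB.
Difference: 4.25 dB in favour of B.

B, by 4.25 dB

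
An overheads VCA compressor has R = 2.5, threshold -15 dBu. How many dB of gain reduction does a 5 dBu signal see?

12 dB

5 dBu exceeds the threshold by 20 dB.
After 2.5:1 compression the overshoot becomes 20/2.5 = 8 dB.
Gain reduction = 20 − 8 = 12 dB.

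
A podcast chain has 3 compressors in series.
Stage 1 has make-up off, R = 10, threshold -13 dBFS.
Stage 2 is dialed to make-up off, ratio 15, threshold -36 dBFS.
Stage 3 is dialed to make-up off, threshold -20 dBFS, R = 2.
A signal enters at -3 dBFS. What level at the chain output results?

Stage 1: overshoot 10 dB → 10/10 = 1 dB → -12 dBFS.
Stage 2: overshoot 24 dB → 24/15 = 1.6 dB → -34.4 dBFS.
Stage 3: -34.4 dBFS ≤ -20 dBFS, so stage 3 doesn't engage; output -34.4 dBFS.

-34.4 dBFS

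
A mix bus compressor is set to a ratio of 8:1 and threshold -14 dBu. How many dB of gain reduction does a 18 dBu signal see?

Overshoot = 18 − (-14) = 32 dB.
At 8:1, output sits 32/8 = 4 dB above threshold.
GR = overshoot in − overshoot out = 32 − 4 = 28 dB.

28 dB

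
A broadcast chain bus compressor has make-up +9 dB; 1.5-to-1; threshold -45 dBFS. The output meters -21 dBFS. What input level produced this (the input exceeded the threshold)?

-22.5 dBFS

Stripping the +9 dB make-up gives -30 dBFS at the gain stage.
That's 15 dB above the -45 dBFS threshold.
Input overshoot = R × output overshoot = 22.5 dB → input = -45 + 22.5 = -22.5 dBFS.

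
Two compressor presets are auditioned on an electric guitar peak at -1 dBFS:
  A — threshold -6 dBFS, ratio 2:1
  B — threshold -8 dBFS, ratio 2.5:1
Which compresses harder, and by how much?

A: 5 dB over, compressed to 2.5 dB over, so 2.5 dB of GR.
B: 7 dB over, compressed to 2.8 dB over, so 4.2 dB of GR.
B applies 1.7 dB more gain reduction.

B, by 1.7 dB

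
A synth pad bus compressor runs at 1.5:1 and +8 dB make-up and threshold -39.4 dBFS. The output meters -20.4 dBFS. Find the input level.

Stripping the +8 dB make-up gives -28.4 dBFS at the gain stage.
The compressed level sits -28.4 − (-39.4) = 11 dB over threshold.
Undo the ratio: input overshoot = 11 × 1.5 = 16.5 dB, giving input = -22.9 dBFS.

-22.9 dBFS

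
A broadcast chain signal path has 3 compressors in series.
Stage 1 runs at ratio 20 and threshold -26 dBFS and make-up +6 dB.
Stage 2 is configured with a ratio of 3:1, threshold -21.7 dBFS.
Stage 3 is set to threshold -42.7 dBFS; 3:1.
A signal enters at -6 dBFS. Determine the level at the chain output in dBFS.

-35.4 dBFS

Stage 1: overshoot 20 dB → 20/20 = 1 dB → -25 dBFS; +6 dB make-up → -19 dBFS.
Stage 2: -19 dBFS is 2.7 dB over -21.7 dBFS; at 3:1 that becomes 0.9 dB over, giving -20.8 dBFS.
Stage 3: 21.9 dB above -42.7 dBFS, reduced 3:1 to 7.3 dB above → -35.4 dBFS.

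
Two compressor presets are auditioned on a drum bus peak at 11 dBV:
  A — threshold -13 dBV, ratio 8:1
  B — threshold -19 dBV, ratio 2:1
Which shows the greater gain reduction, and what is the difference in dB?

A, by 6 dB

A: 24 dB over, compressed to 3 dB over, so 21 dB of GR.
B: 30 dB over, compressed to 15 dB over, so 15 dB of GR.
Difference: 6 dB in favour of A.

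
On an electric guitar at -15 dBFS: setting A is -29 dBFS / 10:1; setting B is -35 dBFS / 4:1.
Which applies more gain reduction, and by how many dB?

A: overshoot 14 dB → output overshoot 1.4 dB → GR 12.6 dB.
B: overshoot 20 dB → output overshoot 5 dB → GR 15 dB.
B applies 2.4 dB more gain reduction.

B, by 2.4 dB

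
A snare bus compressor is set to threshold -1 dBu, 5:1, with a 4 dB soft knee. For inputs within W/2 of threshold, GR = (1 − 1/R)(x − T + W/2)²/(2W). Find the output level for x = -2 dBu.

-2.1 dBu

x − T + W/2 = -2 − (-1) + 2 = 1.
GR = (1 − 1/5) × 1² / 8 = 0.8 × 1 / 8 = 0.1 dB.
Output = -2 − 0.1 = -2.1 dBu.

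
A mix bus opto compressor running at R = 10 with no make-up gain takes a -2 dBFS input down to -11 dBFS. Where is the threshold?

Gain reduction = -2 − (-11) = 9 dB; output overshoot = GR / (R − 1) = 9 / 9 = 1 dB.
Threshold = output − output overshoot = -11 − 1 = -12 dBFS.

-12 dBFS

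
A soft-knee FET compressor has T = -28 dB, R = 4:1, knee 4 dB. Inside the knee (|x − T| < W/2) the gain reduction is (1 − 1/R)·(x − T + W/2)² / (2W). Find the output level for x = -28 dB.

x − T + W/2 = -28 − (-28) + 2 = 2.
GR = (1 − 1/4) × 2² / 8 = 0.75 × 4 / 8 = 0.375 dB.
Output = -28 − 0.375 = -28.375 dB.

-28.375 dB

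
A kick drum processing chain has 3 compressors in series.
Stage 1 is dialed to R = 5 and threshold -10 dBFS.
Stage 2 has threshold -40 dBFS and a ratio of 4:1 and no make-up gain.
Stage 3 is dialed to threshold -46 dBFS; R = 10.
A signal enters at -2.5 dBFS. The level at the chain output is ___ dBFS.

-44.6125 dBFS

Stage 1: -2.5 dBFS is 7.5 dB over -10 dBFS; at 5:1 that becomes 1.5 dB over, giving -8.5 dBFS.
Stage 2: -8.5 dBFS is 31.5 dB over -40 dBFS; at 4:1 that becomes 7.875 dB over, giving -32.125 dBFS.
Stage 3: 13.875 dB above -46 dBFS, reduced 10:1 to 1.3875 dB above → -44.6125 dBFS.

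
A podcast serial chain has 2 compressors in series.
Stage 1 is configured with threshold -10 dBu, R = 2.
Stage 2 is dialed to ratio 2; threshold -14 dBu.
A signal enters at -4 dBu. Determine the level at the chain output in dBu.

-10.5 dBu

Stage 1: -4 dBu is 6 dB over -10 dBu; at 2:1 that becomes 3 dB over, giving -7 dBu.
Stage 2: 7 dB above -14 dBu, reduced 2:1 to 3.5 dB above → -10.5 dBu.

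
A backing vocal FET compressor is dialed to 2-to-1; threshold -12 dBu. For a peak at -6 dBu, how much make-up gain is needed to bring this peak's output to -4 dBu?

The peak compresses to -12 + 6/2 = -9 dBu.
To reach -4 dBu requires -4 − (-9) = 5 dB of make-up.

5 dB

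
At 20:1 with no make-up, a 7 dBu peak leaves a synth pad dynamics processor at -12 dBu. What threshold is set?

-13 dBu

Gain reduction = 7 − (-12) = 19 dB; output overshoot = GR / (R − 1) = 19 / 19 = 1 dB.
Threshold = output − output overshoot = -12 − 1 = -13 dBu.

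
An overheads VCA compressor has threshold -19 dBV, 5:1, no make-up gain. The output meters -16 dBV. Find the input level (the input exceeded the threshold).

-4 dBV

Post-compression overshoot = -16 − (-19) = 3 dB.
Undo the ratio: input overshoot = 3 × 5 = 15 dB, giving input = -4 dBV.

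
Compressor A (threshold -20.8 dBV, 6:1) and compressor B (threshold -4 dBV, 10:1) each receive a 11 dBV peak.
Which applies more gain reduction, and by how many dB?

A, by 13 dB

A: 31.8 dB over, compressed to 5.3 dB over, so 26.5 dB of GR.
B: 15 dB over, compressed to 1.5 dB over, so 13.5 dB of GR.
Difference: 13 dB in favour of A.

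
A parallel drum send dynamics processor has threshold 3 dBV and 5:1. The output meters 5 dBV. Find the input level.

The compressed level sits 5 − 3 = 2 dB over threshold.
Undo the ratio: input overshoot = 2 × 5 = 10 dB, giving input = 13 dBV.

13 dBV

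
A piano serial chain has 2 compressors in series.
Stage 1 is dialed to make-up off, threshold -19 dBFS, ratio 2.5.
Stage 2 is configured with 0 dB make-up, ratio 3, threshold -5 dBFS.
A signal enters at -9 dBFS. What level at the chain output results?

Stage 1: -9 dBFS is 10 dB over -19 dBFS; at 2.5:1 that becomes 4 dB over, giving -15 dBFS.
Stage 2: below threshold (-15 ≤ -5); passes unchanged; output -15 dBFS.

-15 dBFS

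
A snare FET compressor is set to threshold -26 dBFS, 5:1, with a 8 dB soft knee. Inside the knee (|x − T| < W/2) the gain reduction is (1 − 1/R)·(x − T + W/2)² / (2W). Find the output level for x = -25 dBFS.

x − T + W/2 = -25 − (-26) + 4 = 5.
GR = (1 − 1/5) × 5² / 16 = 0.8 × 25 / 16 = 1.25 dB.
Output = -25 − 1.25 = -26.25 dBFS.

-26.25 dBFS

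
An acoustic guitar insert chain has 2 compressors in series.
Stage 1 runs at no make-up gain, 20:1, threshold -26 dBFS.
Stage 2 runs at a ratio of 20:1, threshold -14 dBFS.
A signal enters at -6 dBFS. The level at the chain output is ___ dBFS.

Stage 1: overshoot 20 dB → 20/20 = 1 dB → -25 dBFS.
Stage 2: -25 dBFS ≤ -14 dBFS, so stage 2 doesn't engage; output -25 dBFS.

-25 dBFS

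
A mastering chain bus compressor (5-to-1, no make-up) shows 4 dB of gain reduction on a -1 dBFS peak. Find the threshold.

Let T be the threshold. Output overshoot = (input overshoot)/R, so -5 − T = (-1 − T)/5.
5·(-5 − T) = -1 − T → 4·T = -25 − (-1) = -24.
T = -24/4 = -6 dBFS.

-6 dBFS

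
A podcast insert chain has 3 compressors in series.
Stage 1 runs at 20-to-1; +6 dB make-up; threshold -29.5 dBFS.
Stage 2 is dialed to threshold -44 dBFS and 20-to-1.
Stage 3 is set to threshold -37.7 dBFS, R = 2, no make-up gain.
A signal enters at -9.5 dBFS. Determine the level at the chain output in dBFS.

Stage 1: 20 dB above -29.5 dBFS, reduced 20:1 to 1 dB above → -28.5 dBFS; +6 dB make-up → -22.5 dBFS.
Stage 2: overshoot 21.5 dB → 21.5/20 = 1.075 dB → -42.925 dBFS.
Stage 3: -42.925 dBFS ≤ -37.7 dBFS, so stage 3 doesn't engage; output -42.925 dBFS.

-42.925 dBFS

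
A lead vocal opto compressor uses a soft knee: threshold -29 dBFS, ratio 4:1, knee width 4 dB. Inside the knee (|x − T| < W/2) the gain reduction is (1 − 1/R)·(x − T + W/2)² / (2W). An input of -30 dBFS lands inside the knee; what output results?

-30.09375 dBFS

x − T + W/2 = -30 − (-29) + 2 = 1.
GR = (1 − 1/4) × 1² / 8 = 0.75 × 1 / 8 = 0.09375 dB.
Output = -30 − 0.09375 = -30.09375 dBFS.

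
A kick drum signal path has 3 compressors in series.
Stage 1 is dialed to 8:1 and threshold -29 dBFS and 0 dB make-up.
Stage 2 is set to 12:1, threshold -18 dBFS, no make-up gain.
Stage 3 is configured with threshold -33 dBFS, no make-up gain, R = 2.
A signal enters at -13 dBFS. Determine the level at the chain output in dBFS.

-30 dBFS

Stage 1: overshoot 16 dB → 16/8 = 2 dB → -27 dBFS.
Stage 2: -27 dBFS ≤ -18 dBFS, so stage 2 doesn't engage; output -27 dBFS.
Stage 3: 6 dB above -33 dBFS, reduced 2:1 to 3 dB above → -30 dBFS.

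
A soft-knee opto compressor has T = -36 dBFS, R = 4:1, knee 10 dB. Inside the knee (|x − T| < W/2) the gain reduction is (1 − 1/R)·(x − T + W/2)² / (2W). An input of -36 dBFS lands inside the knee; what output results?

x − T + W/2 = -36 − (-36) + 5 = 5.
GR = (1 − 1/4) × 5² / 20 = 0.75 × 25 / 20 = 0.9375 dB.
Output = -36 − 0.9375 = -36.9375 dBFS.

-36.9375 dBFS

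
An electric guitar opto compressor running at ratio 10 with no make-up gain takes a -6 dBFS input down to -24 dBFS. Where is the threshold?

-26 dBFS

Let T be the threshold. Output overshoot = (input overshoot)/R, so -24 − T = (-6 − T)/10.
10·(-24 − T) = -6 − T → 9·T = -240 − (-6) = -234.
T = -234/9 = -26 dBFS.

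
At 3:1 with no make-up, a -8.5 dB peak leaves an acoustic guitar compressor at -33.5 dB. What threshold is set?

Input is 37.5 dB above T (since output overshoot × R = input overshoot: (-33.5 − T)·3 = -8.5 − T gives T = -46 dB).
Check: -46 + (-8.5 − (-46))/3 = -46 + 12.5 = -33.5 dB. ✓

-46 dB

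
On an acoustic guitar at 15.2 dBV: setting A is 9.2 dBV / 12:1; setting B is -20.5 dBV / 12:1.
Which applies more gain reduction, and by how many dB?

A: overshoot 6 dB → output overshoot 0.5 dB → GR 5.5 dB.
B: overshoot 35.7 dB → output overshoot 2.975 dB → GR 32.725 dB.
B applies 27.225 dB more gain reduction.

B, by 27.225 dB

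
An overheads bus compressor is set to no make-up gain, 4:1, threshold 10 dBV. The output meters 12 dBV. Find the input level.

18 dBV

Post-compression overshoot = 12 − 10 = 2 dB.
Before 4:1 compression the overshoot was 2 × 4 = 8 dB, so input = 10 + 8 = 18 dBV.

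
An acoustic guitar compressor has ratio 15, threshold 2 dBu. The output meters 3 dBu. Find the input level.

17 dBu

Post-compression overshoot = 3 − 2 = 1 dB.
Before 15:1 compression the overshoot was 1 × 15 = 15 dB, so input = 2 + 15 = 17 dBu.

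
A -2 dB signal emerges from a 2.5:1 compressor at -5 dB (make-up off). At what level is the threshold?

-7 dB

Input is 5 dB above T (since output overshoot × R = input overshoot: (-5 − T)·2.5 = -2 − T gives T = -7 dB).
Check: -7 + (-2 − (-7))/2.5 = -7 + 2 = -5 dB. ✓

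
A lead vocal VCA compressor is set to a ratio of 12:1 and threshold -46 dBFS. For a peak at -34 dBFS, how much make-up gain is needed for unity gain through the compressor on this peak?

11 dB

Overshoot 12 dB → 12/12 = 1 dB after compression, so the compressed level is -46 + 1 = -45 dBFS.
Make-up = target − compressed = -34 − (-45) = 11 dB.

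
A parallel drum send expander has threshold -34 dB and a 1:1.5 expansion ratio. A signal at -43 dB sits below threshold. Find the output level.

Undershoot = (-34) − (-43) = 9 dB.
At 1:1.5, that expands to 13.5 dB under threshold.
Output = -34 − 13.5 = -47.5 dB.

-47.5 dB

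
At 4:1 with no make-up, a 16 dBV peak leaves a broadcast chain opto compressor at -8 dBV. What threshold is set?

-16 dBV

Gain reduction = 16 − (-8) = 24 dB; output overshoot = GR / (R − 1) = 24 / 3 = 8 dB.
Threshold = output − output overshoot = -8 − 8 = -16 dBV.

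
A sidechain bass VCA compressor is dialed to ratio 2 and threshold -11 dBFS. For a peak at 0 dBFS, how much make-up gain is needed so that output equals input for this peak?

5.5 dB

The peak compresses to -11 + 11/2 = -5.5 dBFS.
To reach 0 dBFS requires 0 − (-5.5) = 5.5 dB of make-up.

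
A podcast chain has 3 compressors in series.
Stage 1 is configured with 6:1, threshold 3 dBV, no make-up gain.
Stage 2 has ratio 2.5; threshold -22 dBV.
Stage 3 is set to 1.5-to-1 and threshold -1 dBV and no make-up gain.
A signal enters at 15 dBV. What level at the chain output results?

Stage 1: 15 dBV is 12 dB over 3 dBV; at 6:1 that becomes 2 dB over, giving 5 dBV.
Stage 2: 5 dBV is 27 dB over -22 dBV; at 2.5:1 that becomes 10.8 dB over, giving -11.2 dBV.
Stage 3: below threshold (-11.2 ≤ -1); passes unchanged; output -11.2 dBV.

-11.2 dBV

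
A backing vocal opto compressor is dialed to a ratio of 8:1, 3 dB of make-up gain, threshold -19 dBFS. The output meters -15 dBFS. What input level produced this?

Stripping the +3 dB make-up gives -18 dBFS at the gain stage.
That's 1 dB above the -19 dBFS threshold.
Undo the ratio: input overshoot = 1 × 8 = 8 dB, giving input = -11 dBFS.

-11 dBFS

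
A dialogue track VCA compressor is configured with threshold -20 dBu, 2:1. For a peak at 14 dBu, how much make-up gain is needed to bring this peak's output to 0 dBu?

Without make-up, output = threshold + overshoot/2 = -20 + 17 = -3 dBu.
Gap to target: 3 dB.

3 dB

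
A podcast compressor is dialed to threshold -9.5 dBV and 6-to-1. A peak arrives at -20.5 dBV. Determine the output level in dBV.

-20.5 dBV

-20.5 dBV is 11 dB below the -9.5 dBV threshold, so no gain reduction is applied.
Output = input = -20.5 dBV.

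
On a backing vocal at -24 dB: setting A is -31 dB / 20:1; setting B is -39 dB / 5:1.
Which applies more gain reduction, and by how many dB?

B, by 5.35 dB

A: overshoot 7 dB → output overshoot 0.35 dB → GR 6.65 dB.
B: overshoot 15 dB → output overshoot 3 dB → GR 12 dB.
B applies 5.35 dB more gain reduction.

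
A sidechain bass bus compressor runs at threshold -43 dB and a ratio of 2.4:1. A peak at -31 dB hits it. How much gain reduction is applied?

7 dB

Overshoot = -31 − (-43) = 12 dB.
After 2.4:1 compression the overshoot becomes 12/2.4 = 5 dB.
GR = overshoot in − overshoot out = 12 − 5 = 7 dB.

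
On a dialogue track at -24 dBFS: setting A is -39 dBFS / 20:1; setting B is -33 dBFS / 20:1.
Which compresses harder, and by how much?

A: 15 dB over, compressed to 0.75 dB over, so 14.25 dB of GR.
B: 9 dB over, compressed to 0.45 dB over, so 8.55 dB of GR.
A reduces 5.7 dB more.

A, by 5.7 dB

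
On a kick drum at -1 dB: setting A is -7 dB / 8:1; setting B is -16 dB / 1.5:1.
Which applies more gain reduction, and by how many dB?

A: GR = 6 − 6/8 = 5.25 dB.
B: GR = 15 − 15/1.5 = 5 dB.
Difference: 0.25 dB in favour of A.

A, by 0.25 dB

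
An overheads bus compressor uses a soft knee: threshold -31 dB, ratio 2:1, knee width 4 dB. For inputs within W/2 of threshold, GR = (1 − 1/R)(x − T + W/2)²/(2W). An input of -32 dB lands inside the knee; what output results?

-32.0625 dB

x − T + W/2 = -32 − (-31) + 2 = 1.
GR = (1 − 1/2) × 1² / 8 = 0.5 × 1 / 8 = 0.0625 dB.
Output = -32 − 0.0625 = -32.0625 dB.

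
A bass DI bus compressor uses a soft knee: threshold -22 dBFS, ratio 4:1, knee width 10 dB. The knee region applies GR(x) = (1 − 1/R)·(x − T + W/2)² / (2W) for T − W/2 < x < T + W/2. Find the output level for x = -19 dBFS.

x − T + W/2 = -19 − (-22) + 5 = 8.
GR = (1 − 1/4) × 8² / 20 = 0.75 × 64 / 20 = 2.4 dB.
Output = -19 − 2.4 = -21.4 dBFS.

-21.4 dBFS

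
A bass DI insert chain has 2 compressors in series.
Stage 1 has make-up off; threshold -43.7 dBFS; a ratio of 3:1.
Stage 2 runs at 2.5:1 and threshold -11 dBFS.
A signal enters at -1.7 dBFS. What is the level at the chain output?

-29.7 dBFS

Stage 1: 42 dB above -43.7 dBFS, reduced 3:1 to 14 dB above → -29.7 dBFS.
Stage 2: -29.7 dBFS ≤ -11 dBFS, so stage 2 doesn't engage; output -29.7 dBFS.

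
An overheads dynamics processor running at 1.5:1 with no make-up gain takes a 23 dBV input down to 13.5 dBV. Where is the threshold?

-5.5 dBV

Let T be the threshold. Output overshoot = (input overshoot)/R, so 13.5 − T = (23 − T)/1.5.
1.5·(13.5 − T) = 23 − T → 0.5·T = 20.25 − 23 = -2.75.
T = -2.75/0.5 = -5.5 dBV.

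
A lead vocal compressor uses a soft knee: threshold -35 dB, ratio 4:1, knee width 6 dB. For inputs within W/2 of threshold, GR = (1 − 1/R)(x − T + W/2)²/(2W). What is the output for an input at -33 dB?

x − T + W/2 = -33 − (-35) + 3 = 5.
GR = (1 − 1/4) × 5² / 12 = 0.75 × 25 / 12 = 1.5625 dB.
Output = -33 − 1.5625 = -34.5625 dB.

-34.5625 dB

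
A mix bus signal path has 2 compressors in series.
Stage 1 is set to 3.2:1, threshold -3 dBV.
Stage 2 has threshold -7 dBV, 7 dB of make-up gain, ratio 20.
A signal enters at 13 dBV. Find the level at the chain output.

0.45 dBV

Stage 1: 16 dB above -3 dBV, reduced 3.2:1 to 5 dB above → 2 dBV.
Stage 2: 9 dB above -7 dBV, reduced 20:1 to 0.45 dB above → -6.55 dBV; +7 dB make-up → 0.45 dBV.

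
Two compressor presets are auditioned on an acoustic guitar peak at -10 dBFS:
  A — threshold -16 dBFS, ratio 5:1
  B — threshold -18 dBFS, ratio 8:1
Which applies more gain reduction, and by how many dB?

A: overshoot 6 dB → output overshoot 1.2 dB → GR 4.8 dB.
B: overshoot 8 dB → output overshoot 1 dB → GR 7 dB.
Difference: 2.2 dB in favour of B.

B, by 2.2 dB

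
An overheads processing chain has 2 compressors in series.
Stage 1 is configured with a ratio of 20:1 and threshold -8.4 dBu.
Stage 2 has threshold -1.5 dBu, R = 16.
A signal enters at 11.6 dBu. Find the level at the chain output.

-7.4 dBu

Stage 1: overshoot 20 dB → 20/20 = 1 dB → -7.4 dBu.
Stage 2: below threshold (-7.4 ≤ -1.5); passes unchanged; output -7.4 dBu.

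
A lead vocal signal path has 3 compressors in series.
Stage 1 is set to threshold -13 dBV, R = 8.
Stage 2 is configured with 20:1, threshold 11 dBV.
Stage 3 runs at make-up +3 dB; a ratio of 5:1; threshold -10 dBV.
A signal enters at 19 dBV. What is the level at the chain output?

-6.8 dBV

Stage 1: 19 dBV is 32 dB over -13 dBV; at 8:1 that becomes 4 dB over, giving -9 dBV.
Stage 2: -9 dBV is at or below the 11 dBV threshold — no compression; output -9 dBV.
Stage 3: overshoot 1 dB → 1/5 = 0.2 dB → -9.8 dBV; +3 dB make-up → -6.8 dBV.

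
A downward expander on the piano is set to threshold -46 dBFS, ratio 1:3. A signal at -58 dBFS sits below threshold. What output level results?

-82 dBFS

Undershoot = (-46) − (-58) = 12 dB.
At 1:3, that expands to 36 dB under threshold.
Output = -46 − 36 = -82 dBFS.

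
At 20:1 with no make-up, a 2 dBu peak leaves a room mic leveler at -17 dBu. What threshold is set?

Let T be the threshold. Output overshoot = (input overshoot)/R, so -17 − T = (2 − T)/20.
20·(-17 − T) = 2 − T → 19·T = -340 − 2 = -342.
T = -342/19 = -18 dBu.

-18 dBu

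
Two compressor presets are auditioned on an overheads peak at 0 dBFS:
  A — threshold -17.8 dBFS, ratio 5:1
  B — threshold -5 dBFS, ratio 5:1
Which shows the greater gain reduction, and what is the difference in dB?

A: GR = 17.8 − 17.8/5 = 14.24 dB.
B: GR = 5 − 5/5 = 4 dB.
Difference: 10.24 dB in favour of A.

A, by 10.24 dB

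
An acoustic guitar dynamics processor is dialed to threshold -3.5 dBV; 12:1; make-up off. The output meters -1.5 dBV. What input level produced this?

The compressed level sits -1.5 − (-3.5) = 2 dB over threshold.
Undo the ratio: input overshoot = 2 × 12 = 24 dB, giving input = 20.5 dBV.

20.5 dBV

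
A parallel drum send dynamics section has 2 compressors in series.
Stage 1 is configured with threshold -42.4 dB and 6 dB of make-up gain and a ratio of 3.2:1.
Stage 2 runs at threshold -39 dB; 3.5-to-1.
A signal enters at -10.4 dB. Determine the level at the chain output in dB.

Stage 1: overshoot 32 dB → 32/3.2 = 10 dB → -32.4 dB; +6 dB make-up → -26.4 dB.
Stage 2: overshoot 12.6 dB → 12.6/3.5 = 3.6 dB → -35.4 dB.

-35.4 dB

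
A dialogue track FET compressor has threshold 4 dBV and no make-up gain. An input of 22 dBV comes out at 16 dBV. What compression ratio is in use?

Input overshoot = 22 − 4 = 18 dB; output overshoot = 16 − 4 = 12 dB.
Ratio = 18 / 12 = 1.5.

1.5:1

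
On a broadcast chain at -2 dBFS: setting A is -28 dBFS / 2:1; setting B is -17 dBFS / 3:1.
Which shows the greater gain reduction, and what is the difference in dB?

A: 26 dB over, compressed to 13 dB over, so 13 dB of GR.
B: 15 dB over, compressed to 5 dB over, so 10 dB of GR.
A reduces 3 dB more.

A, by 3 dB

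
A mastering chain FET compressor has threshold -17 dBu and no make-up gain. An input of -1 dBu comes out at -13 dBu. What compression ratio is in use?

4:1

Input overshoot = -1 − (-17) = 16 dB; output overshoot = -13 − (-17) = 4 dB.
Ratio = 16 / 4 = 4.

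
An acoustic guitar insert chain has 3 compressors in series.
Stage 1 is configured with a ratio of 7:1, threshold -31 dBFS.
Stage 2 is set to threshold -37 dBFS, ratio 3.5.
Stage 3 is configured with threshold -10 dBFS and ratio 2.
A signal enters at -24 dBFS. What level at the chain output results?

-35 dBFS

Stage 1: -24 dBFS is 7 dB over -31 dBFS; at 7:1 that becomes 1 dB over, giving -30 dBFS.
Stage 2: -30 dBFS is 7 dB over -37 dBFS; at 3.5:1 that becomes 2 dB over, giving -35 dBFS.
Stage 3: -35 dBFS ≤ -10 dBFS, so stage 3 doesn't engage; output -35 dBFS.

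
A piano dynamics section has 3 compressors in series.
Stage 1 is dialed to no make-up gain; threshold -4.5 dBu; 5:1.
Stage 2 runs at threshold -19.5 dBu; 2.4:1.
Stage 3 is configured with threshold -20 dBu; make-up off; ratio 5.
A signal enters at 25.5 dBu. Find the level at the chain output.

-18.15 dBu

Stage 1: 30 dB above -4.5 dBu, reduced 5:1 to 6 dB above → 1.5 dBu.
Stage 2: overshoot 21 dB → 21/2.4 = 8.75 dB → -10.75 dBu.
Stage 3: -10.75 dBu is 9.25 dB over -20 dBu; at 5:1 that becomes 1.85 dB over, giving -18.15 dBu.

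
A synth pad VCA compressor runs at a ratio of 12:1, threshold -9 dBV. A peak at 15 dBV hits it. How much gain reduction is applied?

15 dBV exceeds the threshold by 24 dB.
A 12:1 ratio leaves 2 dB of that excess.
So the signal is attenuated by 24 − 2 = 22 dB.

22 dB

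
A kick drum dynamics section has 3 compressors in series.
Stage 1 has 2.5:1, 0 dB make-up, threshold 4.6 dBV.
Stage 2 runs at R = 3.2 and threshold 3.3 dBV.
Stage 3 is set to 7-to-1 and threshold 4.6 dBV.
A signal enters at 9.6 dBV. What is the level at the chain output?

Stage 1: 9.6 dBV is 5 dB over 4.6 dBV; at 2.5:1 that becomes 2 dB over, giving 6.6 dBV.
Stage 2: overshoot 3.3 dB → 3.3/3.2 = 1.03125 dB → 4.33125 dBV.
Stage 3: below threshold (4.33125 ≤ 4.6); passes unchanged; output 4.33125 dBV.

4.33125 dBV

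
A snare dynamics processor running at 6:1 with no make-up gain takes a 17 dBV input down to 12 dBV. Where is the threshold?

Input is 6 dB above T (since output overshoot × R = input overshoot: (12 − T)·6 = 17 − T gives T = 11 dBV).
Check: 11 + (17 − 11)/6 = 11 + 1 = 12 dBV. ✓

11 dBV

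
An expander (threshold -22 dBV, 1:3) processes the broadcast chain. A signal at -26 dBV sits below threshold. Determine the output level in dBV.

The input is 4 dB below the -22 dBV threshold.
A 1:3 expander multiplies undershoot by 3: 4 × 3 = 12 dB below threshold.
Output = -22 − 12 = -34 dBV.

-34 dBV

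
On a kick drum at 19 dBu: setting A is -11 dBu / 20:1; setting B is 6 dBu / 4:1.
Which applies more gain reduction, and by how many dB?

A: GR = 30 − 30/20 = 28.5 dB.
B: GR = 13 − 13/4 = 9.75 dB.
A applies 18.75 dB more gain reduction.

A, by 18.75 dB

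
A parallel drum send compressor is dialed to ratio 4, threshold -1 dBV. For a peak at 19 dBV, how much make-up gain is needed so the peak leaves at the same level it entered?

Overshoot 20 dB → 20/4 = 5 dB after compression, so the compressed level is -1 + 5 = 4 dBV.
Make-up = target − compressed = 19 − 4 = 15 dB.

15 dB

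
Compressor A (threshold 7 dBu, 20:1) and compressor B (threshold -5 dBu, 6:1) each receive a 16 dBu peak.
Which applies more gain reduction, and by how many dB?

B, by 8.95 dB

A: GR = 9 − 9/20 = 8.55 dB.
B: GR = 21 − 21/6 = 17.5 dB.
Difference: 8.95 dB in favour of B.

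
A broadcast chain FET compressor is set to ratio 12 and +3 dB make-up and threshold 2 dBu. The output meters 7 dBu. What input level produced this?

Remove make-up: 7 − 3 = 4 dBu.
Post-compression overshoot = 4 − 2 = 2 dB.
Undo the ratio: input overshoot = 2 × 12 = 24 dB, giving input = 26 dBu.

26 dBu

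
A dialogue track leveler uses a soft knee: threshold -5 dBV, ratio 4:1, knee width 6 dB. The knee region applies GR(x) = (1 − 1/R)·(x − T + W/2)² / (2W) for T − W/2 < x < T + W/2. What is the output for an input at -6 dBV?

-6.25 dBV

x − T + W/2 = -6 − (-5) + 3 = 2.
GR = (1 − 1/4) × 2² / 12 = 0.75 × 4 / 12 = 0.25 dB.
Output = -6 − 0.25 = -6.25 dBV.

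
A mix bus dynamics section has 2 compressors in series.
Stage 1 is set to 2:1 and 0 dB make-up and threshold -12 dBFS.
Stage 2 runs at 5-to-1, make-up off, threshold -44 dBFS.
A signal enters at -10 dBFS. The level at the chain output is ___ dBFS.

-37.4 dBFS

Stage 1: -10 dBFS is 2 dB over -12 dBFS; at 2:1 that becomes 1 dB over, giving -11 dBFS.
Stage 2: -11 dBFS is 33 dB over -44 dBFS; at 5:1 that becomes 6.6 dB over, giving -37.4 dBFS.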